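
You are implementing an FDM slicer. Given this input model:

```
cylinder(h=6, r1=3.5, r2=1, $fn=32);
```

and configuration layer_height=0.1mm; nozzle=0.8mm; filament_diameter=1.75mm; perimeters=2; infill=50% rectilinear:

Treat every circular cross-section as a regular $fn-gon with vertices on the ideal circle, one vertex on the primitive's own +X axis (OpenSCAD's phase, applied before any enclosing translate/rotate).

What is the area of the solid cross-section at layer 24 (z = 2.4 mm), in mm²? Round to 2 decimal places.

19.51 mm²

At z = 2.4 mm: the cone (r1=3.5→r2=1) has section circumradius 2.500 here — a regular 32-gon (area = (32/2)·2.500²·sin(360°/32) = 19.51 mm²). Overall, the cross-section is a single solid region. Net area = 19.51 mm².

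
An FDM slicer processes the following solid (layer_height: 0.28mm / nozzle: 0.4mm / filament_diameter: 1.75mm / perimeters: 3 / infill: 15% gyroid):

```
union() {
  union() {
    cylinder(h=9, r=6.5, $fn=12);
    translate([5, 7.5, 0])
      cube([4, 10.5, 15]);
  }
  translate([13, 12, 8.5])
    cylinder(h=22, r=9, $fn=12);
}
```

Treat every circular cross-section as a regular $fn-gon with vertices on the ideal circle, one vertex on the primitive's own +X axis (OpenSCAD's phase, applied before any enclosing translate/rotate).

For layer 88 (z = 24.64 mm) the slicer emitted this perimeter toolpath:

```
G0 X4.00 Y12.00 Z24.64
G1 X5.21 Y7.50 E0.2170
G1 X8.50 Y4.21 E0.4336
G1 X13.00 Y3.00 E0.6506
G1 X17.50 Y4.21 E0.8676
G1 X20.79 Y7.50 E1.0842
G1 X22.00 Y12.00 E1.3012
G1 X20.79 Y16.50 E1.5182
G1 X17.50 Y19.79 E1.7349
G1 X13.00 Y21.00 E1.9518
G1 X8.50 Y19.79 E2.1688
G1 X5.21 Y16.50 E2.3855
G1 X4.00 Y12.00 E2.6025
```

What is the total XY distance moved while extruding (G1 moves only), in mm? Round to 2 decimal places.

55.89 mm

Sum the Euclidean lengths of each G1 segment: total = 55.89 mm.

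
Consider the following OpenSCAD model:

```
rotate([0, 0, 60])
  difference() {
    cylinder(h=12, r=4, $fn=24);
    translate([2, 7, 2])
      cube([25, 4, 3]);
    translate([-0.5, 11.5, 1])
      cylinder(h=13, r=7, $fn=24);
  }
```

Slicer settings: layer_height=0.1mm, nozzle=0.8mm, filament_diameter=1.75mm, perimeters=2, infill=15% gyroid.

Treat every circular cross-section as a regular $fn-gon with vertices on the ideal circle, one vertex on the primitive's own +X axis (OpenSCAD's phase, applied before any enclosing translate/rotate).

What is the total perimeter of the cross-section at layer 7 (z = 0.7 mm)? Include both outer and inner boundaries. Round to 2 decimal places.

At z = 0.7 mm: the r=4 cylinder gives a regular 24-gon of circumradius 4 (constant along its height) (perimeter = 2·24·4.000·sin(180°/24) = 25.06 mm); the cube at (2, 7) is absent (z outside [2, 5]); the cylinder at (-0.5, 11.5) does not reach this height (z outside [1, 14]); After the difference (first − rest): none of the subtracted shapes is present at this height, so the r=4 cylinder is unchanged — boundary = 25.06 mm; (rotated 60° about Z; rotation is an isometry so areas/perimeters/island counts are preserved). Overall, the cross-section is a single solid region. Total boundary length (outer) = 25.06 mm.

25.06 mm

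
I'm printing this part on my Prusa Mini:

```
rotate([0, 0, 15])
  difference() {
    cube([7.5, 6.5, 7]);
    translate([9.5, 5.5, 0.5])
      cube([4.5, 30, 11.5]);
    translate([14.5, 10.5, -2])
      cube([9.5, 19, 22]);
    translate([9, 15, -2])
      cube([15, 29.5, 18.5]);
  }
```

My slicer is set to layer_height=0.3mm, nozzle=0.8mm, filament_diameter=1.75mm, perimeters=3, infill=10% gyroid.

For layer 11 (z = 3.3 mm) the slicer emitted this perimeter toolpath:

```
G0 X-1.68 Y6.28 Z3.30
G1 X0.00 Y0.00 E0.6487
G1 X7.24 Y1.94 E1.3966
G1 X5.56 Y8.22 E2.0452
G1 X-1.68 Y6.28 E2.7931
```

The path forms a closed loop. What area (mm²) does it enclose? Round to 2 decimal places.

48.73 mm²

Apply the shoelace formula to the sequence of (X, Y) vertices; enclosed area = 48.73 mm².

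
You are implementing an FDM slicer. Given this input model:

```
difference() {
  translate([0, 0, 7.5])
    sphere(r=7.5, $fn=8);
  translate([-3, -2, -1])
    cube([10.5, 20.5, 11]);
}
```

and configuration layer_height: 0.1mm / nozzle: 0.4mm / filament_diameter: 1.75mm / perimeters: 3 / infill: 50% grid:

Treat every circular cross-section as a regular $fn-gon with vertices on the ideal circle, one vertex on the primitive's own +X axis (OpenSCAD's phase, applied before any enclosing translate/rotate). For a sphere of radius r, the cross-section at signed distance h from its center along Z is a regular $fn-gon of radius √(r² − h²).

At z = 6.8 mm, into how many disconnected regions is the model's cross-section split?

At z = 6.8 mm: the sphere: section is a regular 8-gon, circumradius = √(r²−h²) = √(7.5²−0.7²) = 7.467; the 10.5×20.5 cube at (-3, -2) contributes its full rectangle; Taking the first minus the rest: starting from the r=7.5 sphere, the 10.5×20.5 cube at (-3, -2) partially overlaps it — only the 80.07 mm² overlap (of its 215.25 mm²) is removed, clipping the outline — 1 connected region. The result has 1 disconnected region.

1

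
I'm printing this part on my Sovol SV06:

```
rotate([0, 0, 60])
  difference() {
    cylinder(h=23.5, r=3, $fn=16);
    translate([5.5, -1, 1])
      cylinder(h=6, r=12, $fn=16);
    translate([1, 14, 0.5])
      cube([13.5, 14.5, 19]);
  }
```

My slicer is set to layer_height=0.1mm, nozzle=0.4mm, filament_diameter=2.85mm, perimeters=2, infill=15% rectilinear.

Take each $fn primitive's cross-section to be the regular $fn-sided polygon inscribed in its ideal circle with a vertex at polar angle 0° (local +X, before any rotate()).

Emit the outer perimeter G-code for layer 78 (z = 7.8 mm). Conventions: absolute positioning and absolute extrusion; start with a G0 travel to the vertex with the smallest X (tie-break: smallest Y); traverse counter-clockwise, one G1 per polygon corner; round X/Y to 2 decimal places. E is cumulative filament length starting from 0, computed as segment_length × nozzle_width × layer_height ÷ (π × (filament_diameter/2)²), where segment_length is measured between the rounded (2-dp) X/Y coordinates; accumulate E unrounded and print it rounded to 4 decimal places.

G0 X-2.97 Y0.39 Z7.80
G1 X-2.90 Y-0.78 E0.0073
G1 X-2.38 Y-1.83 E0.0147
G1 X-1.50 Y-2.60 E0.0220
G1 X-0.39 Y-2.97 E0.0294
G1 X0.78 Y-2.90 E0.0367
G1 X1.83 Y-2.38 E0.0441
G1 X2.60 Y-1.50 E0.0514
G1 X2.97 Y-0.39 E0.0587
G1 X2.90 Y0.78 E0.0661
G1 X2.38 Y1.83 E0.0734
G1 X1.50 Y2.60 E0.0808
G1 X0.39 Y2.97 E0.0881
G1 X-0.78 Y2.90 E0.0954
G1 X-1.83 Y2.38 E0.1028
G1 X-2.60 Y1.50 E0.1101
G1 X-2.97 Y0.39 E0.1175

At z = 7.8 mm: the r=3 cylinder contributes a regular 16-gon of circumradius 3; the cylinder at (5.5, -1) is absent (z outside [1, 7]); the cube at (1, 14) is present — its section is the full 13.5×14.5 rectangle; After the difference (first − rest): starting from the r=3 cylinder, the 13.5×14.5 cube at (1, 14) misses the remaining region (no effect) — 1 connected region; (rotated 60° about Z; rotation is an isometry so areas/perimeters/island counts are preserved). The outline is a single polygon with 16 vertices. Extrusion per mm of travel: 0.4 × 0.1 / (π × 1.425²) = 0.006270. Accumulating E over each segment gives final E = 0.1175.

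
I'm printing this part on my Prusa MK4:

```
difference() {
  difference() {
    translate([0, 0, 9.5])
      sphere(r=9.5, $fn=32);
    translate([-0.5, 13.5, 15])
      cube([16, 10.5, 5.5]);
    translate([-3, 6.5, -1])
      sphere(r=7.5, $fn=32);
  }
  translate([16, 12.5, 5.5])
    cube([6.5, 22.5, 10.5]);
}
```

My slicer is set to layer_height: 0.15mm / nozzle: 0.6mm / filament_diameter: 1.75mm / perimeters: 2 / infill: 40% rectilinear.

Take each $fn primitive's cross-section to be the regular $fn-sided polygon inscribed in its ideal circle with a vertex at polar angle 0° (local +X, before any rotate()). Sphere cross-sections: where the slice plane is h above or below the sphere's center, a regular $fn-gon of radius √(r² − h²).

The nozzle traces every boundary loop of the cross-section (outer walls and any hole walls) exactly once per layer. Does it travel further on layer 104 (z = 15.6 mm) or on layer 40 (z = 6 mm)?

Layer 104 (z = 15.6): the r=9.5 sphere slices to a regular 32-gon of circumradius 7.283 (√(r²−h²) with h=6.1 from center) (perimeter = 2·32·7.283·sin(180°/32) = 45.69 mm); the 16×10.5 cube at (-0.5, 13.5) contributes its full rectangle (perimeter 53.00 mm); the sphere at (-3, 6.5) does not reach this height (|z−center|=16.600 > r=7.5); Taking the first minus the rest: starting from the r=9.5 sphere, the 16×10.5 cube at (-0.5, 13.5) misses the remaining region (no effect) — boundary = 45.69 mm; the 6.5×22.5 cube at (16, 12.5) contributes its full rectangle (perimeter 58.00 mm); After the difference (first − rest): starting from that combined region, the 6.5×22.5 cube at (16, 12.5) misses the remaining region (no effect) — boundary = 45.69 mm. So its perimeter = 45.69 mm. Layer 40 (z = 6): the r=9.5 sphere contributes a regular 32-gon of circumradius √(9.5²−3.5²) = 8.832 (perimeter = 2·32·8.832·sin(180°/32) = 55.40 mm); the cube at (-0.5, 13.5) is absent (z outside [15, 20.5]); the r=7.5 sphere at (-3, 6.5) slices to a regular 32-gon of circumradius 2.693 (√(r²−h²) with h=7 from center) (perimeter = 2·32·2.693·sin(180°/32) = 16.89 mm); Taking the first minus the rest: starting from the r=9.5 sphere, the r=7.5 sphere at (-3, 6.5) partially overlaps it — only the 19.13 mm² overlap (of its 22.63 mm²) is removed, clipping the outline — boundary = 61.89 mm; the cube at (16, 12.5) is present — its section is the full 6.5×22.5 rectangle (perimeter 58.00 mm); After the difference (first − rest): starting from the result so far, the 6.5×22.5 cube at (16, 12.5) misses the remaining region (no effect) — boundary = 61.89 mm. So its perimeter = 61.89 mm. Layer 40 is larger (61.89 vs 45.69 mm).

layer 40 (z = 6 mm)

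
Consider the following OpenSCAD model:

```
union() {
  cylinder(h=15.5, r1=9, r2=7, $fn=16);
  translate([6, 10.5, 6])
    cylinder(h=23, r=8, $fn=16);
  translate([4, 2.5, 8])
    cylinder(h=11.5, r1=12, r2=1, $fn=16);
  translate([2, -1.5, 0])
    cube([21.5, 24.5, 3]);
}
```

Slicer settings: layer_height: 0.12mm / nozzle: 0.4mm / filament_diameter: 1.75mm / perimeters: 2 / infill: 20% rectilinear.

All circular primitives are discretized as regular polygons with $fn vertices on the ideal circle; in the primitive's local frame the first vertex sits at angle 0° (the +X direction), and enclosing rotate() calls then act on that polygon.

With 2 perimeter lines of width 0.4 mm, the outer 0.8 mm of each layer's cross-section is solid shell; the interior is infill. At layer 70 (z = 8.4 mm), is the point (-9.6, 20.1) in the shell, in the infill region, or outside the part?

At z = 8.4 mm: the cone (r1=9→r2=7) has section circumradius 7.916 here — a regular 16-gon; the r=8 cylinder at (6, 10.5) contributes a regular 16-gon of circumradius 8; the cone at (4, 2.5) (r1=12→r2=1) has section circumradius 11.617 here — a regular 16-gon; the cube at (2, -1.5) does not reach this height (z outside [0, 3]); Merging all regions: the regions partially overlap (shared area 316.06 mm²), so overlapping operands fuse into one piece — 1 connected region. Overall, the cross-section is a single solid region. The nearest boundary edge runs (-1.39, 13.56)→(0.34, 16.16); distance from the point to it = 10.46 mm. The point is not inside any of the regions above, so it lies outside the cross-section (10.46 mm from the nearest boundary).

outside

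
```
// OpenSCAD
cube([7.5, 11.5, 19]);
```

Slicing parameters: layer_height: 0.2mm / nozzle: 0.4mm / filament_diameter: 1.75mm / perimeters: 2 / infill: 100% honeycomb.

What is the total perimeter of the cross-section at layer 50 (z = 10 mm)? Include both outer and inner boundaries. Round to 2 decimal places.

At z = 10 mm: the cube is present — its section is the full 7.5×11.5 rectangle (perimeter 38.00 mm). Overall, the cross-section is a single solid region. Total boundary length (outer) = 38.00 mm.

38.00 mm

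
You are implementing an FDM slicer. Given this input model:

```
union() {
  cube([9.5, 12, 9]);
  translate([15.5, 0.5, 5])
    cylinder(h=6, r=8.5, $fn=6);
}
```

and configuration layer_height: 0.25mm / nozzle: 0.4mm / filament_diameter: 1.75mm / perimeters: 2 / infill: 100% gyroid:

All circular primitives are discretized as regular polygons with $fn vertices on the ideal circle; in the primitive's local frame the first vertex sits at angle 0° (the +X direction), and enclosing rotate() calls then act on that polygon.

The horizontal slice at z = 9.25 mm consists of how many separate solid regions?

1

At z = 9.25 mm: the cube does not reach this height (z outside [0, 9]); the r=8.5 cylinder at (15.5, 0.5) contributes a regular 6-gon of circumradius 8.5; Taking the union: only the r=8.5 cylinder at (15.5, 0.5) is present, so the union is just that shape — 1 connected region. The result has 1 disconnected region.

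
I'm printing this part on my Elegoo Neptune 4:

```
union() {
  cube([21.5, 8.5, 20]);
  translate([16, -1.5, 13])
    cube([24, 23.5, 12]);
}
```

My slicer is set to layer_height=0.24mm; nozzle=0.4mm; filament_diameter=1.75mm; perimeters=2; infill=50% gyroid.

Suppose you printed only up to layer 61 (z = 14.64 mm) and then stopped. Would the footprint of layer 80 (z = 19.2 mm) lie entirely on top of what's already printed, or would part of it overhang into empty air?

entirely on top

Compare the two slices. At z = 14.64: the cube is present — its section is the full 21.5×8.5 rectangle (area 182.75 mm²); the 24×23.5 cube at (16, -1.5) contributes its full rectangle (area 564.00 mm²); Merging all regions: the regions partially overlap — summed areas 746.75 mm² minus the doubly-counted overlap 46.75 mm² gives 700.00 mm² — area = 700.00 mm². At z = 19.2: the cube (footprint 21.5×8.5) is included at this height (area 182.75 mm²); the cube at (16, -1.5) (footprint 24×23.5) is included at this height (area 564.00 mm²); Combining (union): the regions partially overlap — summed areas 746.75 mm² minus the doubly-counted overlap 46.75 mm² gives 700.00 mm² — area = 700.00 mm². Checking containment: the cross-section at z = 19.2 is a subset of the cross-section at z = 14.64.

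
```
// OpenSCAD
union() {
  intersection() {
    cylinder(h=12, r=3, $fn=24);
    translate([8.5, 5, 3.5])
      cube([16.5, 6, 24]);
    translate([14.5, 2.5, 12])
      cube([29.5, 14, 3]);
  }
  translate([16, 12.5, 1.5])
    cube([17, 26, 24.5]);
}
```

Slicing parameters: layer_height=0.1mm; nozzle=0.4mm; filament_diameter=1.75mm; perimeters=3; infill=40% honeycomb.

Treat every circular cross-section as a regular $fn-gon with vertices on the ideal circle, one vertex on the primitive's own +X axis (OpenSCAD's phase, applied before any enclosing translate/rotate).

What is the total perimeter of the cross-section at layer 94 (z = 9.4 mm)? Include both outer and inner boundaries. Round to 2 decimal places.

86.00 mm

At z = 9.4 mm: the r=3 cylinder contributes a regular 24-gon of circumradius 3 (perimeter = 2·24·3.000·sin(180°/24) = 18.80 mm); the cube at (8.5, 5) (footprint 16.5×6) is included at this height (perimeter 45.00 mm); the cube at (14.5, 2.5) is absent (z outside [12, 15]); After intersecting: at least one operand is absent at this height, so nothing remains; the 17×26 cube at (16, 12.5) contributes its full rectangle (perimeter 86.00 mm); Combining (union): only the 17×26 cube at (16, 12.5) is present, so the union is just that shape — boundary = 86.00 mm. Overall, the cross-section is a single solid region. Total boundary length (outer) = 86.00 mm.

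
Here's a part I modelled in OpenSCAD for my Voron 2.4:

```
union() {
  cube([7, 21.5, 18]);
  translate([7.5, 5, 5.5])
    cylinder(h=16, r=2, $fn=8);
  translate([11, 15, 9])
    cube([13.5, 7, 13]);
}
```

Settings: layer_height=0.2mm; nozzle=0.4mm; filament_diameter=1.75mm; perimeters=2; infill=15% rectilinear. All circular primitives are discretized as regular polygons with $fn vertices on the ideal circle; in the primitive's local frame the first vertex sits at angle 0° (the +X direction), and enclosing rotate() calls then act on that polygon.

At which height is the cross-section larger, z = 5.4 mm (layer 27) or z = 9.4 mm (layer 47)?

layer 47 (z = 9.4 mm)

Layer 27 (z = 5.4): the cube is present — its section is the full 7×21.5 rectangle (area 150.50 mm²); the cylinder at (7.5, 5) is not intersected at this z (z outside [5.5, 21.5]); the cube at (11, 15) does not reach this height (z outside [9, 22]); Taking the union: only the 7×21.5 cube is present, so the union is just that shape — area = 150.50 mm². So its area = 150.50 mm². Layer 47 (z = 9.4): the cube (footprint 7×21.5) is included at this height (area 150.50 mm²); the cylinder at (7.5, 5): section is a regular 8-gon, circumradius r=2 (area = (8/2)·2.000²·sin(360°/8) = 11.31 mm²); the cube at (11, 15) (footprint 13.5×7) is included at this height (area 94.50 mm²); Merging all regions: the regions partially overlap — summed areas 256.31 mm² minus the doubly-counted overlap 3.76 mm² gives 252.55 mm² — area = 252.55 mm². So its area = 252.55 mm². Layer 47 is larger (252.55 vs 150.50 mm²).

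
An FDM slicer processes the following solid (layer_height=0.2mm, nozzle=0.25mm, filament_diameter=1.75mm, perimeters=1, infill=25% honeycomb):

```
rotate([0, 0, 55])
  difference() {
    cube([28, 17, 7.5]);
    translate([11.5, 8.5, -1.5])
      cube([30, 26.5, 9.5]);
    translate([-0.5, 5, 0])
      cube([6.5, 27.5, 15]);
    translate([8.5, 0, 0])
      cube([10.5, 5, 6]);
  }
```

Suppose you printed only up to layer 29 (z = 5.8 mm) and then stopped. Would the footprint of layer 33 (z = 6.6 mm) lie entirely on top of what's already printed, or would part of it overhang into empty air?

Compare the two slices. At z = 5.8: the cube is present — its section is the full 28×17 rectangle (area 476.00 mm²); the cube at (11.5, 8.5) is present — its section is the full 30×26.5 rectangle (area 795.00 mm²); the 6.5×27.5 cube at (-0.5, 5) contributes its full rectangle (area 178.75 mm²); the 10.5×5 cube at (8.5, 0) contributes its full rectangle (area 52.50 mm²); Subtracting the remaining from the first: starting from the 28×17 cube (476.00 mm²), the 30×26.5 cube at (11.5, 8.5) partially overlaps it — only the 140.25 mm² overlap (of its 795.00 mm²) is removed, clipping the outline; the 6.5×27.5 cube at (-0.5, 5) partially overlaps it — only the 72.00 mm² overlap (of its 178.75 mm²) is removed, clipping the outline; the 10.5×5 cube at (8.5, 0) lies inside it touching the edge (removes its full 52.50 mm²) — area = 211.25 mm²; (rotated 55° about Z; rotation is an isometry so areas/perimeters/island counts are preserved). At z = 6.6: the 28×17 cube contributes its full rectangle (area 476.00 mm²); the cube at (11.5, 8.5) (footprint 30×26.5) is included at this height (area 795.00 mm²); the 6.5×27.5 cube at (-0.5, 5) contributes its full rectangle (area 178.75 mm²); the cube at (8.5, 0) is absent (z outside [0, 6]); After the difference (first − rest): starting from the 28×17 cube (476.00 mm²), the 30×26.5 cube at (11.5, 8.5) partially overlaps it — only the 140.25 mm² overlap (of its 795.00 mm²) is removed, clipping the outline; the 6.5×27.5 cube at (-0.5, 5) partially overlaps it — only the 72.00 mm² overlap (of its 178.75 mm²) is removed, clipping the outline — area = 263.75 mm²; (whole slice rotated 55° about Z — lengths, areas and connectivity unchanged). Checking containment: at z = 6.6 the cross-section extends beyond the z = 5.8 cross-section by about 52.50 mm².

part overhangs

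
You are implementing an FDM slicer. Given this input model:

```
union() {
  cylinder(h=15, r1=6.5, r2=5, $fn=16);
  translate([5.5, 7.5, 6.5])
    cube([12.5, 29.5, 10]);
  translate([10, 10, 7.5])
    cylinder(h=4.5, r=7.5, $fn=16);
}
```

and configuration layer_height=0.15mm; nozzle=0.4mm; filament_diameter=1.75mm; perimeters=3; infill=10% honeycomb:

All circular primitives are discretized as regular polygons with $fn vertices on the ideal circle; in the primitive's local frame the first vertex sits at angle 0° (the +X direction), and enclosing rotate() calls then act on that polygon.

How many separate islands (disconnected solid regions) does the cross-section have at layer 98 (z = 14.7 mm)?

2

At z = 14.7 mm: the cone (r1=6.5→r2=5) has section circumradius 5.030 here — a regular 16-gon; the 12.5×29.5 cube at (5.5, 7.5) contributes its full rectangle; the cylinder at (10, 10) is not intersected at this z (z outside [7.5, 12]); Taking the union: the 2 present regions are separate (no shared area or edge), so areas and boundary lengths simply add and each stays a separate island — 2 connected regions. Overall, the cross-section has 2 separate islands. Island count = 2.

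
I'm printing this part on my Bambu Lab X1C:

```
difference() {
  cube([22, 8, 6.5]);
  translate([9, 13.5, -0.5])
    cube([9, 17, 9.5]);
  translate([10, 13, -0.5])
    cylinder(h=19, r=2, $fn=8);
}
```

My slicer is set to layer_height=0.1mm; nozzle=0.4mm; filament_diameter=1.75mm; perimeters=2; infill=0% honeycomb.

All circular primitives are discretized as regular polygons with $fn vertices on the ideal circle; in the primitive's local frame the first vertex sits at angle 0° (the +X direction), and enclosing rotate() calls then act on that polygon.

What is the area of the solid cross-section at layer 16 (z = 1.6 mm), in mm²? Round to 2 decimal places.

At z = 1.6 mm: the 22×8 cube contributes its full rectangle (area 176.00 mm²); the 9×17 cube at (9, 13.5) contributes its full rectangle (area 153.00 mm²); the r=2 cylinder at (10, 13) contributes a regular 8-gon of circumradius 2 (area = (8/2)·2.000²·sin(360°/8) = 11.31 mm²); After the difference (first − rest): starting from the 22×8 cube (176.00 mm²), the 9×17 cube at (9, 13.5) misses the remaining region (no effect); the r=2 cylinder at (10, 13) misses the remaining region (no effect) — area = 176.00 mm². Overall, the cross-section is a single solid region. Net area = 176.00 mm².

176.00 mm²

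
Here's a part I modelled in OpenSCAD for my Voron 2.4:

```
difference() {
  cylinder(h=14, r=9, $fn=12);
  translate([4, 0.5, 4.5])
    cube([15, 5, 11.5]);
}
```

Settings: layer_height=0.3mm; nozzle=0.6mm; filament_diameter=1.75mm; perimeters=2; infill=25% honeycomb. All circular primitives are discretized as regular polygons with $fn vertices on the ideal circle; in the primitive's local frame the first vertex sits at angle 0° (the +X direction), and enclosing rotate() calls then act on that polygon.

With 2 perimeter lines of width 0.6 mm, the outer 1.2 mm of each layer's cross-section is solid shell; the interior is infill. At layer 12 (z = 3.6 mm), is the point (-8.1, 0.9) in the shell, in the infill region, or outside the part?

At z = 3.6 mm: the r=9 cylinder contributes a regular 12-gon of circumradius 9; the cube at (4, 0.5) does not reach this height (z outside [4.5, 16]); Subtracting the remaining from the first: none of the subtracted shapes is present at this height, so the r=9 cylinder is unchanged — 1 connected region. Overall, the cross-section is a single solid region. The nearest boundary edge runs (-7.79, 4.50)→(-9.00, 0.00); distance from the point to it = 0.64 mm. The point is inside the cross-section, 0.64 mm from the nearest boundary — within the 1.2 mm shell band (2 × 0.6).

shell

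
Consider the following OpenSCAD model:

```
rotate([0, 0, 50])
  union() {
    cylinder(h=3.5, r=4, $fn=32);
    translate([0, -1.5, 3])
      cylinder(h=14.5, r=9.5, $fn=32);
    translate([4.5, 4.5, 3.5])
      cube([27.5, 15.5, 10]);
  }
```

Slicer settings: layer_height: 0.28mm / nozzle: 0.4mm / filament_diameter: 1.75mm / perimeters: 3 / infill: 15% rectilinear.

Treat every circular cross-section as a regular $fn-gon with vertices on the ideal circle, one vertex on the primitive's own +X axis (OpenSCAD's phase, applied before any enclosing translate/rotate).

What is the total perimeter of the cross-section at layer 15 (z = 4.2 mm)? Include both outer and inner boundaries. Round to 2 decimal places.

136.80 mm

At z = 4.2 mm: the cylinder does not reach this height (z outside [0, 3.5]); the r=9.5 cylinder at (0, -1.5) contributes a regular 32-gon of circumradius 9.5 (perimeter = 2·32·9.500·sin(180°/32) = 59.59 mm); the cube at (4.5, 4.5) (footprint 27.5×15.5) is included at this height (perimeter 86.00 mm); Combining (union): the regions partially overlap (shared area 3.73 mm²), so the edge portions inside another operand are dropped and the merged outline is re-measured after clipping — boundary = 136.80 mm; (rotated 50° about Z; rotation is an isometry so areas/perimeters/island counts are preserved). Overall, the cross-section is a single solid region. Total boundary length (outer) = 136.80 mm.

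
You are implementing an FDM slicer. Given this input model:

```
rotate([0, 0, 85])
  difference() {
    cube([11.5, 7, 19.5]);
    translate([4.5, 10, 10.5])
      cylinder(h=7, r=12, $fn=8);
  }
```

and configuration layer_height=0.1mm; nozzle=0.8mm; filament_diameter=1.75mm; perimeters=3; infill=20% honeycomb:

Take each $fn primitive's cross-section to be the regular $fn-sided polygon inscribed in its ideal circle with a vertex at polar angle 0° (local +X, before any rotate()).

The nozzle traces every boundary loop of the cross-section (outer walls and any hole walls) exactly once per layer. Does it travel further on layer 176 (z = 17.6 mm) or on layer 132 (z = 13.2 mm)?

Layer 176 (z = 17.6): the 11.5×7 cube contributes its full rectangle (perimeter 37.00 mm); the cylinder at (4.5, 10) is not intersected at this z (z outside [10.5, 17.5]); After the difference (first − rest): none of the subtracted shapes is present at this height, so the 11.5×7 cube is unchanged — boundary = 37.00 mm; (rotated 85° about Z; rotation is an isometry so areas/perimeters/island counts are preserved). So its perimeter = 37.00 mm. Layer 132 (z = 13.2): the 11.5×7 cube contributes its full rectangle (perimeter 37.00 mm); the r=12 cylinder at (4.5, 10) contributes a regular 8-gon of circumradius 12 (perimeter = 2·8·12.000·sin(180°/8) = 73.48 mm); Taking the first minus the rest: starting from the 11.5×7 cube, the r=12 cylinder at (4.5, 10) partially overlaps it — only the 79.52 mm² overlap (of its 407.29 mm²) is removed, clipping the outline — boundary = 5.42 mm; (whole slice rotated 85° about Z — lengths, areas and connectivity unchanged). So its perimeter = 5.42 mm. Layer 176 is larger (37.00 vs 5.42 mm).

layer 176 (z = 17.6 mm)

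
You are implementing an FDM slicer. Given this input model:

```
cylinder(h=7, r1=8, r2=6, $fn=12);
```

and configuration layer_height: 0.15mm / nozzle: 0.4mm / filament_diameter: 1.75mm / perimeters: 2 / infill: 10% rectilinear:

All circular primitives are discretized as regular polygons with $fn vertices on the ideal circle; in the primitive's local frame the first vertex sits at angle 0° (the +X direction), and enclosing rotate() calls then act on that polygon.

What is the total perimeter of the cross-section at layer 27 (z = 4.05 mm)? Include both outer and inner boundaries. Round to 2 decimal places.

At z = 4.05 mm: the cone: at t=0.579 of its height the radius interpolates to r₁+(r₂−r₁)t = 6.843, giving a regular 12-gon of that circumradius (perimeter = 2·12·6.843·sin(180°/12) = 42.51 mm). Overall, the cross-section is a single solid region. Total boundary length (outer) = 42.51 mm.

42.51 mm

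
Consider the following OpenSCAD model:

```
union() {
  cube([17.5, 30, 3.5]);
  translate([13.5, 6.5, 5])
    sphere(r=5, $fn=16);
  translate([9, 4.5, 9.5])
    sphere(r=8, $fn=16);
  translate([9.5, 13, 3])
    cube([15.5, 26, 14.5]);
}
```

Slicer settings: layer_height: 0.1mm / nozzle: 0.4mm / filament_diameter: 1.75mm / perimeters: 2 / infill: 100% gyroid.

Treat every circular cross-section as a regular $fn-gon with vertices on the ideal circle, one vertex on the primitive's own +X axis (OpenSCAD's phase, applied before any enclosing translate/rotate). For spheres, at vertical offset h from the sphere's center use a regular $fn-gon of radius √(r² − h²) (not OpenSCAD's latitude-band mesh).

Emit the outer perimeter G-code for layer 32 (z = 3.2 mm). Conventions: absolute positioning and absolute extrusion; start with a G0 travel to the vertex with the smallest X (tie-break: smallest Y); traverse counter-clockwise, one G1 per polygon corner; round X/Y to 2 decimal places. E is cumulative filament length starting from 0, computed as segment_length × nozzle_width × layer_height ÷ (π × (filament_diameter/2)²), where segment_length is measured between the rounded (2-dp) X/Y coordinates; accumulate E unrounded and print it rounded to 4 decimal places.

G0 X0.00 Y0.00 Z3.20
G1 X7.03 Y0.00 E0.1169
G1 X7.11 Y-0.06 E0.1186
G1 X9.00 Y-0.43 E0.1506
G1 X10.89 Y-0.06 E0.1826
G1 X10.97 Y0.00 E0.1843
G1 X17.50 Y0.00 E0.2929
G1 X17.50 Y4.25 E0.3636
G1 X17.81 Y4.71 E0.3728
G1 X18.16 Y6.50 E0.4031
G1 X17.81 Y8.29 E0.4335
G1 X17.50 Y8.75 E0.4427
G1 X17.50 Y13.00 E0.5134
G1 X25.00 Y13.00 E0.6381
G1 X25.00 Y39.00 E1.0705
G1 X9.50 Y39.00 E1.3282
G1 X9.50 Y30.00 E1.4779
G1 X0.00 Y30.00 E1.6359
G1 X0.00 Y0.00 E2.1348

At z = 3.2 mm: the cube is present — its section is the full 17.5×30 rectangle; the r=5 sphere at (13.5, 6.5) slices to a regular 16-gon of circumradius 4.665 (√(r²−h²) with h=1.8 from center); the r=8 sphere at (9, 4.5) slices to a regular 16-gon of circumradius 4.931 (√(r²−h²) with h=6.3 from center); the 15.5×26 cube at (9.5, 13) contributes its full rectangle; Merging all regions: the regions partially overlap (shared area 274.24 mm²), so overlapping operands fuse into one piece — 1 connected region. The outline is a single polygon with 18 vertices. Extrusion per mm of travel: 0.4 × 0.1 / (π × 0.875²) = 0.016630. Accumulating E over each segment gives final E = 2.1348.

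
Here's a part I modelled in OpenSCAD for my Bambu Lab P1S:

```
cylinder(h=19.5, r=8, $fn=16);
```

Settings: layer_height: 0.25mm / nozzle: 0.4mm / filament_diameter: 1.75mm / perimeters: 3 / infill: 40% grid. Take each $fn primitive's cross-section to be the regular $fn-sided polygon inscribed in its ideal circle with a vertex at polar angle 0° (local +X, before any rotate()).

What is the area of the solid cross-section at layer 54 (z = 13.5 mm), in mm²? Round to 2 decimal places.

195.93 mm²

At z = 13.5 mm: the r=8 cylinder gives a regular 16-gon of circumradius 8 (constant along its height) (area = (16/2)·8.000²·sin(360°/16) = 195.93 mm²). Overall, the cross-section is a single solid region. Net area = 195.93 mm².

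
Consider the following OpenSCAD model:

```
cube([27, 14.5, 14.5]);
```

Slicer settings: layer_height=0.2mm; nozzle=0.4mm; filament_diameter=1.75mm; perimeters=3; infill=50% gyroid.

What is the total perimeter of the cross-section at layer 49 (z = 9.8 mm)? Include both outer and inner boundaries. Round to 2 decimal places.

83.00 mm

At z = 9.8 mm: the cube (footprint 27×14.5) is included at this height (perimeter 83.00 mm). Overall, the cross-section is a single solid region. Total boundary length (outer) = 83.00 mm.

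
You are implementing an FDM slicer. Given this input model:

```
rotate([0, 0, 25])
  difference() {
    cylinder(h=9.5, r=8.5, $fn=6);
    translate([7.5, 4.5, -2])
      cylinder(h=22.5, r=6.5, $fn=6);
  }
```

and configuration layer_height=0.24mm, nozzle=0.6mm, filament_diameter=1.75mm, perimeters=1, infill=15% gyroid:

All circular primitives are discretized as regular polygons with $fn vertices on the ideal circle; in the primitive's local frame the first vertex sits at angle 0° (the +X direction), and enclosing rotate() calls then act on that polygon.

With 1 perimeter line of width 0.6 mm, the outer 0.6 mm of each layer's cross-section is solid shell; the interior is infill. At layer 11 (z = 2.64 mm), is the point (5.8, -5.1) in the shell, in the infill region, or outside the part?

At z = 2.64 mm: the r=8.5 cylinder gives a regular 6-gon of circumradius 8.5 (constant along its height); the r=6.5 cylinder at (7.5, 4.5) gives a regular 6-gon of circumradius 6.5 (constant along its height); After the difference (first − rest): starting from the r=8.5 cylinder, the r=6.5 cylinder at (7.5, 4.5) partially overlaps it — only the 36.16 mm² overlap (of its 109.77 mm²) is removed, clipping the outline — 1 connected region; (whole slice rotated 25° about Z — lengths, areas and connectivity unchanged). Overall, the cross-section is a single solid region. Undo the 25° rotation: the query point maps to (3.101, -7.073) in the un-rotated model frame. The nearest boundary edge runs (4.25, -7.36)→(-4.25, -7.36); distance from the point to it = 0.29 mm. The point is inside the cross-section, 0.29 mm from the nearest boundary — within the 0.6 mm shell band (1 × 0.6).

shell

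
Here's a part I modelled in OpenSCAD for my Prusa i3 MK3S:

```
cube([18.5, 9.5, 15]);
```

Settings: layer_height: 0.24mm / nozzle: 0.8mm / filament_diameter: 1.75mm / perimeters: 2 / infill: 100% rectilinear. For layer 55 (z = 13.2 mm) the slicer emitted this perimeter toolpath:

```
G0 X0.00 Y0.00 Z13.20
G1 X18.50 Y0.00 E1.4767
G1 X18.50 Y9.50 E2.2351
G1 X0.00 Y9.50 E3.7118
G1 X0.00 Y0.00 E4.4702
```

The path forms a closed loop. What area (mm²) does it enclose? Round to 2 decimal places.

Apply the shoelace formula to the sequence of (X, Y) vertices; enclosed area = 175.75 mm².

175.75 mm²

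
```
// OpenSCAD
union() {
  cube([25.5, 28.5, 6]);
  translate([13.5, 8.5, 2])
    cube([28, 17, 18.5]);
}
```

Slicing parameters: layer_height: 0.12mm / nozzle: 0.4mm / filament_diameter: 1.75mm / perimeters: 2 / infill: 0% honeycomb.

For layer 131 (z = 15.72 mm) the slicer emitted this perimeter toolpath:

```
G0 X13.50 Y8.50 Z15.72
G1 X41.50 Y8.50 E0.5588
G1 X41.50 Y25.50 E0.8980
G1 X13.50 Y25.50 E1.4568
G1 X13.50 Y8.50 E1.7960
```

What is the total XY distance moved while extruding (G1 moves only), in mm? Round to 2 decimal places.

Sum the Euclidean lengths of each G1 segment: total = 90.00 mm.

90.00 mm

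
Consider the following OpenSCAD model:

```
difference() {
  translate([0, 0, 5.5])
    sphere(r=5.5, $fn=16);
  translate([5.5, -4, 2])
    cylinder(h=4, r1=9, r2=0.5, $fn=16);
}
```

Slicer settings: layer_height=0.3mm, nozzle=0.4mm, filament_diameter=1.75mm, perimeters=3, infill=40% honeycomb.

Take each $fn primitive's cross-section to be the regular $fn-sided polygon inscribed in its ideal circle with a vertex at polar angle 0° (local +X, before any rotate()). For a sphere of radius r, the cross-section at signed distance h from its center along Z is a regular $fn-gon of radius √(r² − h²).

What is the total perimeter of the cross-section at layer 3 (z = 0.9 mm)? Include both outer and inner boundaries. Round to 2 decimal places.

At z = 0.9 mm: the r=5.5 sphere slices to a regular 16-gon of circumradius 3.015 (√(r²−h²) with h=4.6 from center) (perimeter = 2·16·3.015·sin(180°/16) = 18.82 mm); the cone at (5.5, -4) does not reach this height (z outside [2, 6]); Taking the first minus the rest: none of the subtracted shapes is present at this height, so the r=5.5 sphere is unchanged — boundary = 18.82 mm. Overall, the cross-section is a single solid region. Total boundary length (outer) = 18.82 mm.

18.82 mm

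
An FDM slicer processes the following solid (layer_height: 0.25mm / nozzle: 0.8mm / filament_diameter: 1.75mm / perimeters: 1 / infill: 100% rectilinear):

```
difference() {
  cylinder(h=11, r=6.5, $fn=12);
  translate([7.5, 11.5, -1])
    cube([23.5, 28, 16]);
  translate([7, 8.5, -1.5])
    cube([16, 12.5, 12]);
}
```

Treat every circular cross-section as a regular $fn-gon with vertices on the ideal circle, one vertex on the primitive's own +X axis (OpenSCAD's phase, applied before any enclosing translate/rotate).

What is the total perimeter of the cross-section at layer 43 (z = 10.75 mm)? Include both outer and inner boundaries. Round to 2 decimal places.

At z = 10.75 mm: the r=6.5 cylinder contributes a regular 12-gon of circumradius 6.5 (perimeter = 2·12·6.500·sin(180°/12) = 40.38 mm); the 23.5×28 cube at (7.5, 11.5) contributes its full rectangle (perimeter 103.00 mm); the cube at (7, 8.5) is not intersected at this z (z outside [-1.5, 10.5]); Taking the first minus the rest: starting from the r=6.5 cylinder, the 23.5×28 cube at (7.5, 11.5) misses the remaining region (no effect) — boundary = 40.38 mm. Overall, the cross-section is a single solid region. Total boundary length (outer) = 40.38 mm.

40.38 mm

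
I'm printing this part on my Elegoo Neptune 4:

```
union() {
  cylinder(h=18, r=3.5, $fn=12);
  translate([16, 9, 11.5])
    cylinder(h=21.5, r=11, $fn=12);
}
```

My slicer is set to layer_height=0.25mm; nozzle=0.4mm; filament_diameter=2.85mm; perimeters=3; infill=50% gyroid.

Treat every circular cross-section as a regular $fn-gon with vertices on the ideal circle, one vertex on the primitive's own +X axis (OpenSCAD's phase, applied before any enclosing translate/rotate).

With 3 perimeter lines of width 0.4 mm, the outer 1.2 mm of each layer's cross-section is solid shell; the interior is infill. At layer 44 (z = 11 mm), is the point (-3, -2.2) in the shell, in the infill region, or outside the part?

At z = 11 mm: the cylinder: section is a regular 12-gon, circumradius r=3.5; the cylinder at (16, 9) is absent (z outside [11.5, 33]); Combining (union): only the r=3.5 cylinder is present, so the union is just that shape — 1 connected region. Overall, the cross-section is a single solid region. The nearest boundary edge runs (-3.03, -1.75)→(-1.75, -3.03); distance from the point to it = 0.30 mm. The point is not inside any of the regions above, so it lies outside the cross-section (0.30 mm from the nearest boundary).

outside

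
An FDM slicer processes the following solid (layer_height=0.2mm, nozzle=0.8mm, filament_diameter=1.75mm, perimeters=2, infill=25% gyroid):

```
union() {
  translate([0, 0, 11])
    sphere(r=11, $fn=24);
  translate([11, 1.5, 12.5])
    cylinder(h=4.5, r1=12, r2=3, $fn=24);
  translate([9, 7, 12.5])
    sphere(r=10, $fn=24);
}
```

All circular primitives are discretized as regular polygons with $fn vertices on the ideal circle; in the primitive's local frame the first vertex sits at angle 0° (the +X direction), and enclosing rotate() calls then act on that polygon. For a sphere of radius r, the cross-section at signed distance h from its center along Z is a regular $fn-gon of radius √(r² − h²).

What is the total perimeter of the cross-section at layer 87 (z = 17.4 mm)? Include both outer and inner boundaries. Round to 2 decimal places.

80.22 mm

At z = 17.4 mm: the sphere: section is a regular 24-gon, circumradius = √(r²−h²) = √(11²−6.4²) = 8.947 (perimeter = 2·24·8.947·sin(180°/24) = 56.05 mm); the cone at (11, 1.5) is not intersected at this z (z outside [12.5, 17]); the r=10 sphere at (9, 7) contributes a regular 24-gon of circumradius √(10²−4.9²) = 8.717 (perimeter = 2·24·8.717·sin(180°/24) = 54.62 mm); Combining (union): the regions partially overlap (shared area 57.09 mm²), so the edge portions inside another operand are dropped and the merged outline is re-measured after clipping — boundary = 80.22 mm. Overall, the cross-section is a single solid region. Total boundary length (outer) = 80.22 mm.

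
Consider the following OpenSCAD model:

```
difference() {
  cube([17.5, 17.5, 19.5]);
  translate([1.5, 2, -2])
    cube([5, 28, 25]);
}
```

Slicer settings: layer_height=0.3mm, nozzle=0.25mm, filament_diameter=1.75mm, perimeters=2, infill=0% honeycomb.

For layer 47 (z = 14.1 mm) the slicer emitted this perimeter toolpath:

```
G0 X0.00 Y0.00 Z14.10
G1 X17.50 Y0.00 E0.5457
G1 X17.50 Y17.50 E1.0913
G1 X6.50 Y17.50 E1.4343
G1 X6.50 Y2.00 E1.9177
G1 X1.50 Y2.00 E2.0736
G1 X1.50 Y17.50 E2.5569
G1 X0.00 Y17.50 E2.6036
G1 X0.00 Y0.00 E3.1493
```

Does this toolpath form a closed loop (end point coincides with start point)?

Start point (G0): (0.00, 0.00). End point (last G1): the path returns to the start — closed.

yes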